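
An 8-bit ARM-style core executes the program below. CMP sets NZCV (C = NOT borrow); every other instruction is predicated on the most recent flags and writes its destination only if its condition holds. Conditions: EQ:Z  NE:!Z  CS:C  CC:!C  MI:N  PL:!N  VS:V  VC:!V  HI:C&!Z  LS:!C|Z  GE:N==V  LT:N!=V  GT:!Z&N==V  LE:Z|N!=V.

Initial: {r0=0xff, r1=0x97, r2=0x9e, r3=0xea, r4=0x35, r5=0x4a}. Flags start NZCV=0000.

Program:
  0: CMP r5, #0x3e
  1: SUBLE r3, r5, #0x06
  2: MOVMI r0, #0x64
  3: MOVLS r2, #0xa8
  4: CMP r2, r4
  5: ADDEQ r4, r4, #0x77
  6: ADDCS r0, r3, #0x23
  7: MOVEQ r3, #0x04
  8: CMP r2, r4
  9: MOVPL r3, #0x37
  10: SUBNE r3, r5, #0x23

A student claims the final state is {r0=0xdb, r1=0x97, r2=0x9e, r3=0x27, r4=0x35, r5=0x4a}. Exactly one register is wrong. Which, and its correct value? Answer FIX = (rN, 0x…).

0: ✓ CMP  NZCV=0010
1: · SUBLE
2: · MOVMI
3: · MOVLS
4: ✓ CMP  NZCV=0011
5: · ADDEQ
6: ✓ ADDCS  r0←0x0d
7: · MOVEQ
8: ✓ CMP  NZCV=0011
9: ✓ MOVPL  r3←0x37
10: ✓ SUBNE  r3←0x27

FIX = (r0, 0x0d)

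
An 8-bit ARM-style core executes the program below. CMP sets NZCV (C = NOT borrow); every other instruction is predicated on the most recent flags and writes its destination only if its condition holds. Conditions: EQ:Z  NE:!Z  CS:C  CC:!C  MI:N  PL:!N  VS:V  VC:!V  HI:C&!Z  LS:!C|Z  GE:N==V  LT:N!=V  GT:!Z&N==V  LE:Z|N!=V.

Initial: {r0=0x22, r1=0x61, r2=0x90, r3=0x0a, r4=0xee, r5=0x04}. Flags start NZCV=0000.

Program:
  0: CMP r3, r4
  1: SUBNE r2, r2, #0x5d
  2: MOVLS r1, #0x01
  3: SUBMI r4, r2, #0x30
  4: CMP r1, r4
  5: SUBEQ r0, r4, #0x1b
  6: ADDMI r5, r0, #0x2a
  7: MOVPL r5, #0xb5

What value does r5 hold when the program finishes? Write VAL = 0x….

0: ✓ CMP  NZCV=0000
1: ✓ SUBNE  r2←0x33
2: ✓ MOVLS  r1←0x01
3: · SUBMI
4: ✓ CMP  NZCV=0000
5: · SUBEQ
6: · ADDMI
7: ✓ MOVPL  r5←0xb5

VAL = 0xb5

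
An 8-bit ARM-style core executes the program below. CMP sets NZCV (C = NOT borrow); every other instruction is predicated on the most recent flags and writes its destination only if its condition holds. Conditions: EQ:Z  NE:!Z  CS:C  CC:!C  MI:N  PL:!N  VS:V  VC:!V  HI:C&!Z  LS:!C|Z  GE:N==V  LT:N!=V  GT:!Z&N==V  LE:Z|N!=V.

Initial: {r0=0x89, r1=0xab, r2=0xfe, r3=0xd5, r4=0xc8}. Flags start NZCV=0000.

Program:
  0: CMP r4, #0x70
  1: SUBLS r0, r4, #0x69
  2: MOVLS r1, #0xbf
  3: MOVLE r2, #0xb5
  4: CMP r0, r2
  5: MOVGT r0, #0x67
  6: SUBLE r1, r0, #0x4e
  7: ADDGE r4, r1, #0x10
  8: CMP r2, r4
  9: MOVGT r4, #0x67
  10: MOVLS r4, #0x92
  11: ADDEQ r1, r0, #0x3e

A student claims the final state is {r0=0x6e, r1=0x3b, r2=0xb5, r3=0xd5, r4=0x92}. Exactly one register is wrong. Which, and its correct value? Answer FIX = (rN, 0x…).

FIX = (r0, 0x89)

0: ✓ CMP  NZCV=0011
1: · SUBLS
2: · MOVLS
3: ✓ MOVLE  r2←0xb5
4: ✓ CMP  NZCV=1000
5: · MOVGT
6: ✓ SUBLE  r1←0x3b
7: · ADDGE
8: ✓ CMP  NZCV=1000
9: · MOVGT
10: ✓ MOVLS  r4←0x92
11: · ADDEQ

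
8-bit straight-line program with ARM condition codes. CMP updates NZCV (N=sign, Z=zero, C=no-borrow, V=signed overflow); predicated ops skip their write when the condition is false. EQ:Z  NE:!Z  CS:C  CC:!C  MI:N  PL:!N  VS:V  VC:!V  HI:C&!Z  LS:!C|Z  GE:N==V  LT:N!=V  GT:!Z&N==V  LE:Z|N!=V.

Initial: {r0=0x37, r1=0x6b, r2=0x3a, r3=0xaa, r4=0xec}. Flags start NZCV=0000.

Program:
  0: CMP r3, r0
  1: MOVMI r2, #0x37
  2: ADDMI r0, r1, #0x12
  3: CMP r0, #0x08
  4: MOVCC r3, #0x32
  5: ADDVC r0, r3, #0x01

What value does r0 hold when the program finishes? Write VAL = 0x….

VAL = 0xab

[0] flags=0011 → (cmp)
[1] flags=0011 MI?F → skip
[2] flags=0011 MI?F → skip
[3] flags=0010 → (cmp)
[4] flags=0010 CC?F → skip
[5] flags=0010 VC?T → r0=0xab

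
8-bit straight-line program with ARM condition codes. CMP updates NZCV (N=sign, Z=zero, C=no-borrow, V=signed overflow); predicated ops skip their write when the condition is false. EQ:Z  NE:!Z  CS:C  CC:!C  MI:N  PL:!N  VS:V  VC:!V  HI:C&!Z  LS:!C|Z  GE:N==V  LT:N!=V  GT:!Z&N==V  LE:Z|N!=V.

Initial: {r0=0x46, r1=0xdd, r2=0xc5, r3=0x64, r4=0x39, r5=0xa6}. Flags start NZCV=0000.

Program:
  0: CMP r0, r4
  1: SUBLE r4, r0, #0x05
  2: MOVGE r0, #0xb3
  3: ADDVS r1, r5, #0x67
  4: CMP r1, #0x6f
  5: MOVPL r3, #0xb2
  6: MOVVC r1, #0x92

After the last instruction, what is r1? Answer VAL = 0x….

[0] flags=0010 → (cmp)
[1] flags=0010 LE?F → skip
[2] flags=0010 GE?T → r0=0xb3
[3] flags=0010 VS?F → skip
[4] flags=0011 → (cmp)
[5] flags=0011 PL?T → r3=0xb2
[6] flags=0011 VC?F → skip

VAL = 0xdd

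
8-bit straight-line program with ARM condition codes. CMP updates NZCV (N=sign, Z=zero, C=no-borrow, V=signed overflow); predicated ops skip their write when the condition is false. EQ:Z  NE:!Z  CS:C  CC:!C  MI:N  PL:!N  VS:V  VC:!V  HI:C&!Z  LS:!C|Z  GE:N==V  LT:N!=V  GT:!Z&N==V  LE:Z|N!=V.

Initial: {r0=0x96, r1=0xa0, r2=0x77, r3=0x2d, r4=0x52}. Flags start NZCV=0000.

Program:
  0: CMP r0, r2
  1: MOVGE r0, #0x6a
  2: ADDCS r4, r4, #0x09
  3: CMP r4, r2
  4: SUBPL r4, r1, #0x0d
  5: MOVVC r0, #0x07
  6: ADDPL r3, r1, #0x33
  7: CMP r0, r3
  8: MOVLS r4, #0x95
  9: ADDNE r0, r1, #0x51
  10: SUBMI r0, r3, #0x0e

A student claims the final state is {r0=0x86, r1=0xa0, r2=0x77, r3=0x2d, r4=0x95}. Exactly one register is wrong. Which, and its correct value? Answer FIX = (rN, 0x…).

FIX = (r0, 0x1f)

[0] flags=0011 → (cmp)
[1] flags=0011 GE?F → skip
[2] flags=0011 CS?T → r4=0x5b
[3] flags=1000 → (cmp)
[4] flags=1000 PL?F → skip
[5] flags=1000 VC?T → r0=0x07
[6] flags=1000 PL?F → skip
[7] flags=1000 → (cmp)
[8] flags=1000 LS?T → r4=0x95
[9] flags=1000 NE?T → r0=0xf1
[10] flags=1000 MI?T → r0=0x1f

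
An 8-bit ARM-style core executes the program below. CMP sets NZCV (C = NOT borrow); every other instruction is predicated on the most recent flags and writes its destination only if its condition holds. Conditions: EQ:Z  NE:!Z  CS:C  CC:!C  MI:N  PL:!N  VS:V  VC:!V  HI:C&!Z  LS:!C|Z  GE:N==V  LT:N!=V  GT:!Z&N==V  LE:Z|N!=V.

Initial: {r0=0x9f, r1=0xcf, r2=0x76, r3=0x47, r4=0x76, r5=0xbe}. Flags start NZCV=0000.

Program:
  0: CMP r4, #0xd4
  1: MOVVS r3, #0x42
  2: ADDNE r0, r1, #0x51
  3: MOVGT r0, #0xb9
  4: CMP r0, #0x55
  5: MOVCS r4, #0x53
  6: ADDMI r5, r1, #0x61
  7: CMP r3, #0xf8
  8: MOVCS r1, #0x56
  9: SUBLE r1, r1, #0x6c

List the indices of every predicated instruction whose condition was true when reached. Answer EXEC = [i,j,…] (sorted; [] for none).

0: ✓ CMP  NZCV=1001
1: ✓ MOVVS  r3←0x42
2: ✓ ADDNE  r0←0x20
3: ✓ MOVGT  r0←0xb9
4: ✓ CMP  NZCV=0011
5: ✓ MOVCS  r4←0x53
6: · ADDMI
7: ✓ CMP  NZCV=0000
8: · MOVCS
9: · SUBLE

EXEC = [1,2,3,5]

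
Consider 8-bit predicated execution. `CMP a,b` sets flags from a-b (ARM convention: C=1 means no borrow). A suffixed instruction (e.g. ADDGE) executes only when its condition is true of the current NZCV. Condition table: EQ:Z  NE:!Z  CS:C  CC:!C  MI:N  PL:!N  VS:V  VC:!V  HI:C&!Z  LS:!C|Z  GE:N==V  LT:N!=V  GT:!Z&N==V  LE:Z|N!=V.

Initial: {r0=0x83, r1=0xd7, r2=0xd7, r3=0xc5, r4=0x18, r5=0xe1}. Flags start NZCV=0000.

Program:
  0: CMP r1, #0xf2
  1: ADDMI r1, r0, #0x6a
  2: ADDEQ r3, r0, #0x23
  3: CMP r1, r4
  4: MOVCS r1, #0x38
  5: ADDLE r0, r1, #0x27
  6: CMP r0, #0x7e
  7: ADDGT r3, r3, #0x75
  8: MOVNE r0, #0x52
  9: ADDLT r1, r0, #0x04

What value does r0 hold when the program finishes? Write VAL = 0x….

VAL = 0x52

0: ✓ CMP  NZCV=1000
1: ✓ ADDMI  r1←0xed
2: · ADDEQ
3: ✓ CMP  NZCV=1010
4: ✓ MOVCS  r1←0x38
5: ✓ ADDLE  r0←0x5f
6: ✓ CMP  NZCV=1000
7: · ADDGT
8: ✓ MOVNE  r0←0x52
9: ✓ ADDLT  r1←0x56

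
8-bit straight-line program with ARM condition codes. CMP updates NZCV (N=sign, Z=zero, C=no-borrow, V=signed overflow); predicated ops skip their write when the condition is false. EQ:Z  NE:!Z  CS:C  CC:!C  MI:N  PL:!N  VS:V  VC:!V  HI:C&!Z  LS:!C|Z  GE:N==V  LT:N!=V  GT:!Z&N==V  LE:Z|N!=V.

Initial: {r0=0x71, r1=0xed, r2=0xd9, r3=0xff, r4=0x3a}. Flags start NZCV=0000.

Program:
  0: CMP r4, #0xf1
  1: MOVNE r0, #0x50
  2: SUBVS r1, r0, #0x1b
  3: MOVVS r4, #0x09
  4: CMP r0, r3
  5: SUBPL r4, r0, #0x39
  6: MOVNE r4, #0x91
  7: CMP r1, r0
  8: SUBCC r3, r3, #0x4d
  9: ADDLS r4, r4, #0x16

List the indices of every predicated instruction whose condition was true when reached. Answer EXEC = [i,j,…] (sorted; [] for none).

0: ✓ CMP  NZCV=0000
1: ✓ MOVNE  r0←0x50
2: · SUBVS
3: · MOVVS
4: ✓ CMP  NZCV=0000
5: ✓ SUBPL  r4←0x17
6: ✓ MOVNE  r4←0x91
7: ✓ CMP  NZCV=1010
8: · SUBCC
9: · ADDLS

EXEC = [1,5,6]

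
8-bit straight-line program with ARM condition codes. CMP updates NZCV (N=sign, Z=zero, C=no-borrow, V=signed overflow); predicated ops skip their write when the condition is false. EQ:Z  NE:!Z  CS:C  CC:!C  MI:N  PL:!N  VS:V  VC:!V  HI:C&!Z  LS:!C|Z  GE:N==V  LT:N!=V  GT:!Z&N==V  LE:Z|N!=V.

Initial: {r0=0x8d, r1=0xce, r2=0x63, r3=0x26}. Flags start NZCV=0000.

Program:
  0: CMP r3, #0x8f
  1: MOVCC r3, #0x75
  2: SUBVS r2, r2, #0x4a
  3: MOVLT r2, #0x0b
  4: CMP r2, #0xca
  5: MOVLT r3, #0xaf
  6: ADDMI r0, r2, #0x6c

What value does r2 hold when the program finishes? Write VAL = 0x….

0: ✓ CMP  NZCV=1001
1: ✓ MOVCC  r3←0x75
2: ✓ SUBVS  r2←0x19
3: · MOVLT
4: ✓ CMP  NZCV=0000
5: · MOVLT
6: · ADDMI

VAL = 0x19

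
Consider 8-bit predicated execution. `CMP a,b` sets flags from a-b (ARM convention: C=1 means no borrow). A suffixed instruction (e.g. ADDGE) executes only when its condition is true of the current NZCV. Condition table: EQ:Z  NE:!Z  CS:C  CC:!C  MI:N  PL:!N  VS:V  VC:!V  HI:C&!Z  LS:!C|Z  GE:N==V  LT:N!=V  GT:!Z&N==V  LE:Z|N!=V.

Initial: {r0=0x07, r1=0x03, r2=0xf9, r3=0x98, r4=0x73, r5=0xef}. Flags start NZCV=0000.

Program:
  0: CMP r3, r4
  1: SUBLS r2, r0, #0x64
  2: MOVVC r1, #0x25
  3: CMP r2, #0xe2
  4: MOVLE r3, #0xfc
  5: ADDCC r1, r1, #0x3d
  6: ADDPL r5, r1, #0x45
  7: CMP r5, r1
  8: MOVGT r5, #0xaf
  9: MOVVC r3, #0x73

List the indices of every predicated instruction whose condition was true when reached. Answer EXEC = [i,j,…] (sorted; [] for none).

[0] flags=0011 → (cmp)
[1] flags=0011 LS?F → skip
[2] flags=0011 VC?F → skip
[3] flags=0010 → (cmp)
[4] flags=0010 LE?F → skip
[5] flags=0010 CC?F → skip
[6] flags=0010 PL?T → r5=0x48
[7] flags=0010 → (cmp)
[8] flags=0010 GT?T → r5=0xaf
[9] flags=0010 VC?T → r3=0x73

EXEC = [6,8,9]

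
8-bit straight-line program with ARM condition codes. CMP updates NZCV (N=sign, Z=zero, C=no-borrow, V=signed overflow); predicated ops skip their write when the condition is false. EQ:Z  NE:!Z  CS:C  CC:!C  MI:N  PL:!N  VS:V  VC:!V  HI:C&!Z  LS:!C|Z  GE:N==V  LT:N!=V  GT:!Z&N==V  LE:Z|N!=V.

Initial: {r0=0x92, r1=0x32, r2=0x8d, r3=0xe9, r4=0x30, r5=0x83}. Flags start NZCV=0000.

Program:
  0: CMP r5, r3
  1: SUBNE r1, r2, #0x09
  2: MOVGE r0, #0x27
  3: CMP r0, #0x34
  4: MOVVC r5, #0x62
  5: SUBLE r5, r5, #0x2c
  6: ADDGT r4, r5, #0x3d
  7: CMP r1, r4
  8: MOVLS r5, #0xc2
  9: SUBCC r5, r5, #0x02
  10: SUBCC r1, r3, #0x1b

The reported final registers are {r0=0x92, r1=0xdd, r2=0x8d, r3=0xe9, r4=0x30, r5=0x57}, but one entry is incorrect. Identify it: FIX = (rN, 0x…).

[0] flags=1000 → (cmp)
[1] flags=1000 NE?T → r1=0x84
[2] flags=1000 GE?F → skip
[3] flags=0011 → (cmp)
[4] flags=0011 VC?F → skip
[5] flags=0011 LE?T → r5=0x57
[6] flags=0011 GT?F → skip
[7] flags=0011 → (cmp)
[8] flags=0011 LS?F → skip
[9] flags=0011 CC?F → skip
[10] flags=0011 CC?F → skip

FIX = (r1, 0x84)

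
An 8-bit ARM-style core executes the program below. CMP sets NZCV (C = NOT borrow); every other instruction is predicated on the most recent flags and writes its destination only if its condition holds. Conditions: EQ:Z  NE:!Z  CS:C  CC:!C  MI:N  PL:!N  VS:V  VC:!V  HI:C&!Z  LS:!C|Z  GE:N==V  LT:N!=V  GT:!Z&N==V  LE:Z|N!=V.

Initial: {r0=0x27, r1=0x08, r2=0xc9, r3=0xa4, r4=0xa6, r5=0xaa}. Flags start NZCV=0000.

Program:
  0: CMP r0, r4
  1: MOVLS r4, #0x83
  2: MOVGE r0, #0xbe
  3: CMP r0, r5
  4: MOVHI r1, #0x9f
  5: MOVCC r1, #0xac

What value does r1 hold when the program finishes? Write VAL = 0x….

VAL = 0x9f

0: ✓ CMP  NZCV=1001
1: ✓ MOVLS  r4←0x83
2: ✓ MOVGE  r0←0xbe
3: ✓ CMP  NZCV=0010
4: ✓ MOVHI  r1←0x9f
5: · MOVCC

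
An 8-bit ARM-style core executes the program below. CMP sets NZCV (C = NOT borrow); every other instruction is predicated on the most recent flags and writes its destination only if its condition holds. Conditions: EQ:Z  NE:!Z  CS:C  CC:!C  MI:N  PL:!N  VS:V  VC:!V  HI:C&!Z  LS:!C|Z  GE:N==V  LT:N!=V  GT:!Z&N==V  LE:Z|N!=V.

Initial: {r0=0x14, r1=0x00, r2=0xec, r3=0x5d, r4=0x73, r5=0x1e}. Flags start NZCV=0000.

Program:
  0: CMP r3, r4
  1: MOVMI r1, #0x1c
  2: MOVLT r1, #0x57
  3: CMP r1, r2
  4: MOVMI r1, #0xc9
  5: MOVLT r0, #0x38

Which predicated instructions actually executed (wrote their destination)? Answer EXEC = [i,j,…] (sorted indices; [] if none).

EXEC = [1,2]

0: ✓ CMP  NZCV=1000
1: ✓ MOVMI  r1←0x1c
2: ✓ MOVLT  r1←0x57
3: ✓ CMP  NZCV=0000
4: · MOVMI
5: · MOVLT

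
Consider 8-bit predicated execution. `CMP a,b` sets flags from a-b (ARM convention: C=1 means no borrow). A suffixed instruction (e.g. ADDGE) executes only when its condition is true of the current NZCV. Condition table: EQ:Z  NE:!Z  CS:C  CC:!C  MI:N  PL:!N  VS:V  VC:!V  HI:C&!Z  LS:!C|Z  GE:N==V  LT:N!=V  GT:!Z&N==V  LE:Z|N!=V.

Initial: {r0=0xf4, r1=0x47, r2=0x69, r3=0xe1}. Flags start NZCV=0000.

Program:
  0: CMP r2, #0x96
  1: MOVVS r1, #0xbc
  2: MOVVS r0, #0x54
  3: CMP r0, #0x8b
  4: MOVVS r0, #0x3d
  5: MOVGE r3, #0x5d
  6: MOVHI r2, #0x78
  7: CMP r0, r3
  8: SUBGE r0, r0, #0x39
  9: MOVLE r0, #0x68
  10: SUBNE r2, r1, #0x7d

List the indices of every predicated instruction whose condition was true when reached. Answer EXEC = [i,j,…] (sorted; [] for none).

EXEC = [1,2,4,5,9,10]

0: ✓ CMP  NZCV=1001
1: ✓ MOVVS  r1←0xbc
2: ✓ MOVVS  r0←0x54
3: ✓ CMP  NZCV=1001
4: ✓ MOVVS  r0←0x3d
5: ✓ MOVGE  r3←0x5d
6: · MOVHI
7: ✓ CMP  NZCV=1000
8: · SUBGE
9: ✓ MOVLE  r0←0x68
10: ✓ SUBNE  r2←0x3f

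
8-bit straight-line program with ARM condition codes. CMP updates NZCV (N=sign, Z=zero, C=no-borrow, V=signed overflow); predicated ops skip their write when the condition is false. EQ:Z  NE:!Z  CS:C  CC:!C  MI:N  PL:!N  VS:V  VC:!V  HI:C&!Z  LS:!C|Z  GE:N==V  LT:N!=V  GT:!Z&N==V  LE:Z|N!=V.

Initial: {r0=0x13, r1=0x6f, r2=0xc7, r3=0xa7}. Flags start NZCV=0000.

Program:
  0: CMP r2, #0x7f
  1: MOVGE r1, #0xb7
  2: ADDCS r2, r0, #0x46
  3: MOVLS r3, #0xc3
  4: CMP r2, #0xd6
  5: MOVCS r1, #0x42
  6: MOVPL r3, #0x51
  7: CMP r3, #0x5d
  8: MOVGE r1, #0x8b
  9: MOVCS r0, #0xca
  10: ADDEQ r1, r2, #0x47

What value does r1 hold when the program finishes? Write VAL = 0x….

0: ✓ CMP  NZCV=0011
1: · MOVGE
2: ✓ ADDCS  r2←0x59
3: · MOVLS
4: ✓ CMP  NZCV=1001
5: · MOVCS
6: · MOVPL
7: ✓ CMP  NZCV=0011
8: · MOVGE
9: ✓ MOVCS  r0←0xca
10: · ADDEQ

VAL = 0x6f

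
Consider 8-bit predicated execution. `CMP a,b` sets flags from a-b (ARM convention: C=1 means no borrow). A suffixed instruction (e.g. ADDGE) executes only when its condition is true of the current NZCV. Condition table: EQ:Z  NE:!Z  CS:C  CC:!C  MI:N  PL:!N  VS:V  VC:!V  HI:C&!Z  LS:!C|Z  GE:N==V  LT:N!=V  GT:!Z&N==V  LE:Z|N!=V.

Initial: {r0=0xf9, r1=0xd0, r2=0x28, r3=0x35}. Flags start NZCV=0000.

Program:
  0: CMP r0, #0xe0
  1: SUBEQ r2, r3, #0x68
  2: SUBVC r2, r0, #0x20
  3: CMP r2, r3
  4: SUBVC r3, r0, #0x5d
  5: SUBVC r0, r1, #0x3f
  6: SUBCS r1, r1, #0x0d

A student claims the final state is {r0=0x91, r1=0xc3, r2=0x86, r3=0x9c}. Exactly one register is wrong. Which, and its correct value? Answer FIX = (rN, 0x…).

FIX = (r2, 0xd9)

[0] flags=0010 → (cmp)
[1] flags=0010 EQ?F → skip
[2] flags=0010 VC?T → r2=0xd9
[3] flags=1010 → (cmp)
[4] flags=1010 VC?T → r3=0x9c
[5] flags=1010 VC?T → r0=0x91
[6] flags=1010 CS?T → r1=0xc3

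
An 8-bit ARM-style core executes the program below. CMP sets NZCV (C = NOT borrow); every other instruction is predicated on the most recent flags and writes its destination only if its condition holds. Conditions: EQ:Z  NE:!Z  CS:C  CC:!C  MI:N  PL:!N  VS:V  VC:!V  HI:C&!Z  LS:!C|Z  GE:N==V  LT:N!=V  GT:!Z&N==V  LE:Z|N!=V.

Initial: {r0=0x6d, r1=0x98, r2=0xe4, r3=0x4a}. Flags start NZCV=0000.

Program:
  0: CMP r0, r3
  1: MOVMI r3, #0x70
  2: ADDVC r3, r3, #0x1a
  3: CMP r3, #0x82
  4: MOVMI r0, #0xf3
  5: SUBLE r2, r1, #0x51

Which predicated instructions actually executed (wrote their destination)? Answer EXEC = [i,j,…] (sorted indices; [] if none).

0: ✓ CMP  NZCV=0010
1: · MOVMI
2: ✓ ADDVC  r3←0x64
3: ✓ CMP  NZCV=1001
4: ✓ MOVMI  r0←0xf3
5: · SUBLE

EXEC = [2,4]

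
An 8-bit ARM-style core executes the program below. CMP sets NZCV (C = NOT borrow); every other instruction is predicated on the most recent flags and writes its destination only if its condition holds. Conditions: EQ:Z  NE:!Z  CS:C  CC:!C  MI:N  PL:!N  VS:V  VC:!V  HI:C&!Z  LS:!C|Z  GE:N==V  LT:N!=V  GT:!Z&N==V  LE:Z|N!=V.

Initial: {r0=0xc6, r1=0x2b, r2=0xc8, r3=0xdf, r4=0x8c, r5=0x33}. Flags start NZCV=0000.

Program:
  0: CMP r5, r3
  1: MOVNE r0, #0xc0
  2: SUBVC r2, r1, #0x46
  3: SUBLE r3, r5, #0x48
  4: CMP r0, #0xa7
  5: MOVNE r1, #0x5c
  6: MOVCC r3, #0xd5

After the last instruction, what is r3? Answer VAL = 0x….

[0] flags=0000 → (cmp)
[1] flags=0000 NE?T → r0=0xc0
[2] flags=0000 VC?T → r2=0xe5
[3] flags=0000 LE?F → skip
[4] flags=0010 → (cmp)
[5] flags=0010 NE?T → r1=0x5c
[6] flags=0010 CC?F → skip

VAL = 0xdf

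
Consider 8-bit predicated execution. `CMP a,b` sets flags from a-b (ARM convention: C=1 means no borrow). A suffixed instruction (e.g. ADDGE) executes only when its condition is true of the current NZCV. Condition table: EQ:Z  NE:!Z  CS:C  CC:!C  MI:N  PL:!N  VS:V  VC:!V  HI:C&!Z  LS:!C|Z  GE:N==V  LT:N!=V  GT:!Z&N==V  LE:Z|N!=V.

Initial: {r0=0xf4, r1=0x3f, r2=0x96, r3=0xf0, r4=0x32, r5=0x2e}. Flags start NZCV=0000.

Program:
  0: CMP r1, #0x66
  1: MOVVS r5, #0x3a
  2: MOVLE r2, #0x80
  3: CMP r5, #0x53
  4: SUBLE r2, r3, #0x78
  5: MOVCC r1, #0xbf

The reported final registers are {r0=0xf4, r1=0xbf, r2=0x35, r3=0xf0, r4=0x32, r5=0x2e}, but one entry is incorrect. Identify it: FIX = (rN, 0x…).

FIX = (r2, 0x78)

0: ✓ CMP  NZCV=1000
1: · MOVVS
2: ✓ MOVLE  r2←0x80
3: ✓ CMP  NZCV=1000
4: ✓ SUBLE  r2←0x78
5: ✓ MOVCC  r1←0xbf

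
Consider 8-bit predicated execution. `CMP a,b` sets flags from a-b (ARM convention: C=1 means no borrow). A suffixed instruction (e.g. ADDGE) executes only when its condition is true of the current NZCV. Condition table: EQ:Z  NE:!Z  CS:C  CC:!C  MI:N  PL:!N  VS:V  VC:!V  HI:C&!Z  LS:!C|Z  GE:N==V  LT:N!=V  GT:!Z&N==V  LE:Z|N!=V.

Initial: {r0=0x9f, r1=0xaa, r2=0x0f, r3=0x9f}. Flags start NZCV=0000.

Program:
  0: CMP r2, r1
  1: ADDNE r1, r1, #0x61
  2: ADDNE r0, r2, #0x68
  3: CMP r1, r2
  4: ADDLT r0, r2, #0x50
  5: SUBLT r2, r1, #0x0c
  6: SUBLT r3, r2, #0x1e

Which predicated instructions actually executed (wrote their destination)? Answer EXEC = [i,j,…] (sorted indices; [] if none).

EXEC = [1,2,4,5,6]

[0] flags=0000 → (cmp)
[1] flags=0000 NE?T → r1=0x0b
[2] flags=0000 NE?T → r0=0x77
[3] flags=1000 → (cmp)
[4] flags=1000 LT?T → r0=0x5f
[5] flags=1000 LT?T → r2=0xff
[6] flags=1000 LT?T → r3=0xe1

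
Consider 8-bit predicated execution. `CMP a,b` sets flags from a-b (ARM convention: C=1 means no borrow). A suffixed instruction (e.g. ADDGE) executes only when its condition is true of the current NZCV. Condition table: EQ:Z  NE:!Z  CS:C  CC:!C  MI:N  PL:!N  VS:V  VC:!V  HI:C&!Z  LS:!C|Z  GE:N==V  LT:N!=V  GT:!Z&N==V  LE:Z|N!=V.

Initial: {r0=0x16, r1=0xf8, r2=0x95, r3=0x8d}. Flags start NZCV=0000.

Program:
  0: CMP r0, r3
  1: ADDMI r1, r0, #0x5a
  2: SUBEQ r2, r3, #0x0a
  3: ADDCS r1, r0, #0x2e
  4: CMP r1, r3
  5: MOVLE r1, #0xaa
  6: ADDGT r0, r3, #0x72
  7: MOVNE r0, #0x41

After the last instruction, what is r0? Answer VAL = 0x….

VAL = 0x41

0: ✓ CMP  NZCV=1001
1: ✓ ADDMI  r1←0x70
2: · SUBEQ
3: · ADDCS
4: ✓ CMP  NZCV=1001
5: · MOVLE
6: ✓ ADDGT  r0←0xff
7: ✓ MOVNE  r0←0x41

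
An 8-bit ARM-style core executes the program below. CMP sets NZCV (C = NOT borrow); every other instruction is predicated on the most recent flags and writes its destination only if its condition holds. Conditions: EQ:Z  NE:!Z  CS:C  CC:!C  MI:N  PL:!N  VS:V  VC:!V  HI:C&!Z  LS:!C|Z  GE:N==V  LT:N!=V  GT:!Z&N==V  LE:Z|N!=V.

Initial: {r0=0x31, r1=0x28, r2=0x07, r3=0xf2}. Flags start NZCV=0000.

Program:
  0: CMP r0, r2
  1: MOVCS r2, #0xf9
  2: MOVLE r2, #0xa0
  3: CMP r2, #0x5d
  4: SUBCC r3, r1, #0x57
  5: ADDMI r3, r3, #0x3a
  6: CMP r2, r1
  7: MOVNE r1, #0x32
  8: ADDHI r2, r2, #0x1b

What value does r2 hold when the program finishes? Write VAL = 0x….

VAL = 0x14

0: ✓ CMP  NZCV=0010
1: ✓ MOVCS  r2←0xf9
2: · MOVLE
3: ✓ CMP  NZCV=1010
4: · SUBCC
5: ✓ ADDMI  r3←0x2c
6: ✓ CMP  NZCV=1010
7: ✓ MOVNE  r1←0x32
8: ✓ ADDHI  r2←0x14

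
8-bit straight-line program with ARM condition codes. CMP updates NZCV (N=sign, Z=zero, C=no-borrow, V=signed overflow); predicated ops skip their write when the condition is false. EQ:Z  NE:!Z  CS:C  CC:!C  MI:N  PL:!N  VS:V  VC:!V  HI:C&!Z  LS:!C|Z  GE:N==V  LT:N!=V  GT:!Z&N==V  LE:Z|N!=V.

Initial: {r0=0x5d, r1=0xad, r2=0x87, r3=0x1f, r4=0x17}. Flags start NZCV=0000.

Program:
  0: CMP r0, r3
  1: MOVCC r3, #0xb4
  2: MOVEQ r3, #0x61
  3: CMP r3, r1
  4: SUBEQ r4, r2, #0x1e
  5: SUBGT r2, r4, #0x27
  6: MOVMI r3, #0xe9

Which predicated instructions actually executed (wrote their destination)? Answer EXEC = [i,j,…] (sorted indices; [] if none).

0: ✓ CMP  NZCV=0010
1: · MOVCC
2: · MOVEQ
3: ✓ CMP  NZCV=0000
4: · SUBEQ
5: ✓ SUBGT  r2←0xf0
6: · MOVMI

EXEC = [5]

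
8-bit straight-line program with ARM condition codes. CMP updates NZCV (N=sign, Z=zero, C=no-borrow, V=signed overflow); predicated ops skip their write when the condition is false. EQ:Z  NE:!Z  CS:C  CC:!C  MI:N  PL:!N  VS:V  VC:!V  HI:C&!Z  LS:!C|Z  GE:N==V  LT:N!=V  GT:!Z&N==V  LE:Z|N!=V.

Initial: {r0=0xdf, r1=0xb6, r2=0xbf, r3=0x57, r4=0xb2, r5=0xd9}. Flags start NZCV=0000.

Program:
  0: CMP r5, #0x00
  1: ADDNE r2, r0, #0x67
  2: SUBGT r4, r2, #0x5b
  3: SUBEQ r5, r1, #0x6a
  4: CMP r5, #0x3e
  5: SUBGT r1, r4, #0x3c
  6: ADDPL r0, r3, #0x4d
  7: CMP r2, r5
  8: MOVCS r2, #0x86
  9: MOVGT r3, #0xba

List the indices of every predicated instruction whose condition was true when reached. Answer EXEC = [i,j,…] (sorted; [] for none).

[0] flags=1010 → (cmp)
[1] flags=1010 NE?T → r2=0x46
[2] flags=1010 GT?F → skip
[3] flags=1010 EQ?F → skip
[4] flags=1010 → (cmp)
[5] flags=1010 GT?F → skip
[6] flags=1010 PL?F → skip
[7] flags=0000 → (cmp)
[8] flags=0000 CS?F → skip
[9] flags=0000 GT?T → r3=0xba

EXEC = [1,9]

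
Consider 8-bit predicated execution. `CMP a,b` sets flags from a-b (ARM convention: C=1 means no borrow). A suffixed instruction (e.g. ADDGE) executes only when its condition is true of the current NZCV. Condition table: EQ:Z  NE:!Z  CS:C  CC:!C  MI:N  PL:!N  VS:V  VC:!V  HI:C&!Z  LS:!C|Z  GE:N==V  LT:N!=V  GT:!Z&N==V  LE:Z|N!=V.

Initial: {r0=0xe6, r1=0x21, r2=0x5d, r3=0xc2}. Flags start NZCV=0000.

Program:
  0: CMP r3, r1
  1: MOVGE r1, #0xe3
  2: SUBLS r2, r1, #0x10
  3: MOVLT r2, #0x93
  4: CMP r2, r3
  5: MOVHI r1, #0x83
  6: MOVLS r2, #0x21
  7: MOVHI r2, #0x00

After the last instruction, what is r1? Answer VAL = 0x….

0: ✓ CMP  NZCV=1010
1: · MOVGE
2: · SUBLS
3: ✓ MOVLT  r2←0x93
4: ✓ CMP  NZCV=1000
5: · MOVHI
6: ✓ MOVLS  r2←0x21
7: · MOVHI

VAL = 0x21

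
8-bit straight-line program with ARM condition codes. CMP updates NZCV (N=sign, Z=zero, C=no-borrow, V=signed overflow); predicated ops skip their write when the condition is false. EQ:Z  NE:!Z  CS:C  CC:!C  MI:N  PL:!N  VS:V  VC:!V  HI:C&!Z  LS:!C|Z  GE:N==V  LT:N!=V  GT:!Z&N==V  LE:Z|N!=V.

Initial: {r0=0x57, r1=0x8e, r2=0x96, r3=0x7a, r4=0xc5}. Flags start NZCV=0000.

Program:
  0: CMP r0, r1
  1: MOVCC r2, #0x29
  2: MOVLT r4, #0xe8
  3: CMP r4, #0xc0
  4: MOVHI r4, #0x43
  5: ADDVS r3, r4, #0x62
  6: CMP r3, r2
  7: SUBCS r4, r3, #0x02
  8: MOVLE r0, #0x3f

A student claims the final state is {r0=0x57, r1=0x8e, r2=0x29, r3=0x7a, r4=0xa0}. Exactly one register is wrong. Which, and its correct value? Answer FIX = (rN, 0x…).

0: ✓ CMP  NZCV=1001
1: ✓ MOVCC  r2←0x29
2: · MOVLT
3: ✓ CMP  NZCV=0010
4: ✓ MOVHI  r4←0x43
5: · ADDVS
6: ✓ CMP  NZCV=0010
7: ✓ SUBCS  r4←0x78
8: · MOVLE

FIX = (r4, 0x78)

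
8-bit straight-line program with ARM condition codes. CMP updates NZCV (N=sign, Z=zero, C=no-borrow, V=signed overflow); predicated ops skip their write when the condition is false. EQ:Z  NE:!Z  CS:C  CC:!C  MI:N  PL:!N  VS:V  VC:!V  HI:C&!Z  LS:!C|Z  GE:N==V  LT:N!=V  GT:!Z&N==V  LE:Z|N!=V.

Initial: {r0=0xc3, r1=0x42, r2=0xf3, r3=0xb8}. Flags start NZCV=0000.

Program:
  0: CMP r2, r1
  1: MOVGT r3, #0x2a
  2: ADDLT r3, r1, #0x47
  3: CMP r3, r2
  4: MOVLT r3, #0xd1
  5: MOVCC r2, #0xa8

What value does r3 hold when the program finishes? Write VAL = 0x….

VAL = 0xd1

0: ✓ CMP  NZCV=1010
1: · MOVGT
2: ✓ ADDLT  r3←0x89
3: ✓ CMP  NZCV=1000
4: ✓ MOVLT  r3←0xd1
5: ✓ MOVCC  r2←0xa8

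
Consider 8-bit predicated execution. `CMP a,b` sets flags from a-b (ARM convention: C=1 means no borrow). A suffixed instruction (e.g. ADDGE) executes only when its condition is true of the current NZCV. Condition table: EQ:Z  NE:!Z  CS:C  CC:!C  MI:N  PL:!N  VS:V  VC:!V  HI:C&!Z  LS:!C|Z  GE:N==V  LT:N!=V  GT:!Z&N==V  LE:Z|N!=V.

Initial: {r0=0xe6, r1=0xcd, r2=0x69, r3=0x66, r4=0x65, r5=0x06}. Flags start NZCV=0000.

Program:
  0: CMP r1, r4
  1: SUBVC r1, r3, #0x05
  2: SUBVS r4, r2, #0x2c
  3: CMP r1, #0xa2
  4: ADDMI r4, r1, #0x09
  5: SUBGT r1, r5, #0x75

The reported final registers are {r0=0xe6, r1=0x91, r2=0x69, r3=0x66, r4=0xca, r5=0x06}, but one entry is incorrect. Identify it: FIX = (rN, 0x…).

[0] flags=0011 → (cmp)
[1] flags=0011 VC?F → skip
[2] flags=0011 VS?T → r4=0x3d
[3] flags=0010 → (cmp)
[4] flags=0010 MI?F → skip
[5] flags=0010 GT?T → r1=0x91

FIX = (r4, 0x3d)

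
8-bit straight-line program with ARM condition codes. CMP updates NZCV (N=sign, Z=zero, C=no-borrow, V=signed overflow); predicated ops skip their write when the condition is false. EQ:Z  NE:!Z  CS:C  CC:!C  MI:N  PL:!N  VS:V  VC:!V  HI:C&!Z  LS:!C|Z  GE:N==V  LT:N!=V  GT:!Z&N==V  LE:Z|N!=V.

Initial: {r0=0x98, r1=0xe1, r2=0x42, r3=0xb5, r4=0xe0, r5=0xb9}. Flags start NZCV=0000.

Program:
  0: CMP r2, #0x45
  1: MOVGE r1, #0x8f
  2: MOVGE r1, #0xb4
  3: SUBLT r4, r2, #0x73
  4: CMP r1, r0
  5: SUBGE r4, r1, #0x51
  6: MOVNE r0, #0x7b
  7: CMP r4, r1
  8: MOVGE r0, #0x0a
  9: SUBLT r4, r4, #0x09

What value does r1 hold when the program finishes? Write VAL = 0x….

[0] flags=1000 → (cmp)
[1] flags=1000 GE?F → skip
[2] flags=1000 GE?F → skip
[3] flags=1000 LT?T → r4=0xcf
[4] flags=0010 → (cmp)
[5] flags=0010 GE?T → r4=0x90
[6] flags=0010 NE?T → r0=0x7b
[7] flags=1000 → (cmp)
[8] flags=1000 GE?F → skip
[9] flags=1000 LT?T → r4=0x87

VAL = 0xe1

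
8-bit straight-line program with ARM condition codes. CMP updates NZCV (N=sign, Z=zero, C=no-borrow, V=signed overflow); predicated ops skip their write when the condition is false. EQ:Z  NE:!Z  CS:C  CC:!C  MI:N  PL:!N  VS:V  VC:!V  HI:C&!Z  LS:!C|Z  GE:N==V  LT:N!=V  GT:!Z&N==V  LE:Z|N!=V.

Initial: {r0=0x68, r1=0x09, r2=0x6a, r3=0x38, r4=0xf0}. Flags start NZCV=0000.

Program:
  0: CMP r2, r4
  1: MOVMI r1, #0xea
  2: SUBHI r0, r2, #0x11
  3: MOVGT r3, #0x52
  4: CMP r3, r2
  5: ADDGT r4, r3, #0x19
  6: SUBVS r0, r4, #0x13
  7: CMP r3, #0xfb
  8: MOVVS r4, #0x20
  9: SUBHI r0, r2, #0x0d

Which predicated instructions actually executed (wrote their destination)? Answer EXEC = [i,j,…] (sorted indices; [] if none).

EXEC = [3]

[0] flags=0000 → (cmp)
[1] flags=0000 MI?F → skip
[2] flags=0000 HI?F → skip
[3] flags=0000 GT?T → r3=0x52
[4] flags=1000 → (cmp)
[5] flags=1000 GT?F → skip
[6] flags=1000 VS?F → skip
[7] flags=0000 → (cmp)
[8] flags=0000 VS?F → skip
[9] flags=0000 HI?F → skip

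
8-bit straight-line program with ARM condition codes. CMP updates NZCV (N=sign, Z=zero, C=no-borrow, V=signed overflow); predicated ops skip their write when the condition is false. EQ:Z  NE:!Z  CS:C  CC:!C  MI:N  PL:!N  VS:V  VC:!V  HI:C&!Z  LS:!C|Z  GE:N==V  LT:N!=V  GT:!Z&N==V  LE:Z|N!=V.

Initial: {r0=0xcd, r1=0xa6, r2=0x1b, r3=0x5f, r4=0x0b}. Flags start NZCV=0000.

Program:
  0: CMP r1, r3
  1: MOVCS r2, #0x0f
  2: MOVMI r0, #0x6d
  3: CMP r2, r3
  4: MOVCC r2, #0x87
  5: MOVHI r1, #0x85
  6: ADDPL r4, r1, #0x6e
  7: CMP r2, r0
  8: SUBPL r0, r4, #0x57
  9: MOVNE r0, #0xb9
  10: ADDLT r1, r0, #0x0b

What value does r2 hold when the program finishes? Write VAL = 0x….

VAL = 0x87

[0] flags=0011 → (cmp)
[1] flags=0011 CS?T → r2=0x0f
[2] flags=0011 MI?F → skip
[3] flags=1000 → (cmp)
[4] flags=1000 CC?T → r2=0x87
[5] flags=1000 HI?F → skip
[6] flags=1000 PL?F → skip
[7] flags=1000 → (cmp)
[8] flags=1000 PL?F → skip
[9] flags=1000 NE?T → r0=0xb9
[10] flags=1000 LT?T → r1=0xc4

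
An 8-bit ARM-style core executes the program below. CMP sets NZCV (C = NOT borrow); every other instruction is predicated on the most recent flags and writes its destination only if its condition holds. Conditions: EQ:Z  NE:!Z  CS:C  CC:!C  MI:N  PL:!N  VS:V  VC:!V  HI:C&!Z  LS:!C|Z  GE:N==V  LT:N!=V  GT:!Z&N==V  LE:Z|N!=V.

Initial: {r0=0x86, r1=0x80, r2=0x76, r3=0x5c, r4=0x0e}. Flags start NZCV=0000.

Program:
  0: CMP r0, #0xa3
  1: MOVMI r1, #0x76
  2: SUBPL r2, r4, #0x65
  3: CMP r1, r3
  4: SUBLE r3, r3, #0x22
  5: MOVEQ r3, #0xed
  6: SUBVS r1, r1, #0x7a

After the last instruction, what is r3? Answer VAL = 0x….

VAL = 0x5c

0: ✓ CMP  NZCV=1000
1: ✓ MOVMI  r1←0x76
2: · SUBPL
3: ✓ CMP  NZCV=0010
4: · SUBLE
5: · MOVEQ
6: · SUBVS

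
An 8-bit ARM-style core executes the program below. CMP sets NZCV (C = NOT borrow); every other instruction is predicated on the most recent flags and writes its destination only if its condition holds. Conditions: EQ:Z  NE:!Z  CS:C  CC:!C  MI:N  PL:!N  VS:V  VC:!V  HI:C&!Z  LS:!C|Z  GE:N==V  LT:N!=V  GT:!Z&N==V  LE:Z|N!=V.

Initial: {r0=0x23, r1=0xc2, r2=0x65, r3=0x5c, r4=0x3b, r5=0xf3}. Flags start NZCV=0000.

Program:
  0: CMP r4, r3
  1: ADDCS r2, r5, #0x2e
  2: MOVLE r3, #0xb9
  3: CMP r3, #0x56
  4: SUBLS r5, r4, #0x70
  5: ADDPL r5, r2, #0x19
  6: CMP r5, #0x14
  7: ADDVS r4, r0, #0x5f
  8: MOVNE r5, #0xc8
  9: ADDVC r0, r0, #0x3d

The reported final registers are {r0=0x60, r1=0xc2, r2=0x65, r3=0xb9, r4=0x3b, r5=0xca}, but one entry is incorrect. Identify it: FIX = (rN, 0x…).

FIX = (r5, 0xc8)

[0] flags=1000 → (cmp)
[1] flags=1000 CS?F → skip
[2] flags=1000 LE?T → r3=0xb9
[3] flags=0011 → (cmp)
[4] flags=0011 LS?F → skip
[5] flags=0011 PL?T → r5=0x7e
[6] flags=0010 → (cmp)
[7] flags=0010 VS?F → skip
[8] flags=0010 NE?T → r5=0xc8
[9] flags=0010 VC?T → r0=0x60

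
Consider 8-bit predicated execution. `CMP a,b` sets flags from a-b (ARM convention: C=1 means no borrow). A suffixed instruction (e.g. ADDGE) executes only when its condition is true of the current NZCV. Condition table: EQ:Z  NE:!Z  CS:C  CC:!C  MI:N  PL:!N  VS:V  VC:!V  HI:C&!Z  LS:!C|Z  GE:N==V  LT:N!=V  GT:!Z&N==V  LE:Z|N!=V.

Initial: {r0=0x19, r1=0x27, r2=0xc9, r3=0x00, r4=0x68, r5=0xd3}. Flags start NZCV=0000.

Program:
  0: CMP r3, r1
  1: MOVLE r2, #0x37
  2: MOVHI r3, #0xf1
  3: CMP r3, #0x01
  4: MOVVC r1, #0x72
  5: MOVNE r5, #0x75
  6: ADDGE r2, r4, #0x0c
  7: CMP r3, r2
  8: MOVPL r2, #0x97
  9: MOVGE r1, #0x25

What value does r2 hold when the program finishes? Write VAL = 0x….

[0] flags=1000 → (cmp)
[1] flags=1000 LE?T → r2=0x37
[2] flags=1000 HI?F → skip
[3] flags=1000 → (cmp)
[4] flags=1000 VC?T → r1=0x72
[5] flags=1000 NE?T → r5=0x75
[6] flags=1000 GE?F → skip
[7] flags=1000 → (cmp)
[8] flags=1000 PL?F → skip
[9] flags=1000 GE?F → skip

VAL = 0x37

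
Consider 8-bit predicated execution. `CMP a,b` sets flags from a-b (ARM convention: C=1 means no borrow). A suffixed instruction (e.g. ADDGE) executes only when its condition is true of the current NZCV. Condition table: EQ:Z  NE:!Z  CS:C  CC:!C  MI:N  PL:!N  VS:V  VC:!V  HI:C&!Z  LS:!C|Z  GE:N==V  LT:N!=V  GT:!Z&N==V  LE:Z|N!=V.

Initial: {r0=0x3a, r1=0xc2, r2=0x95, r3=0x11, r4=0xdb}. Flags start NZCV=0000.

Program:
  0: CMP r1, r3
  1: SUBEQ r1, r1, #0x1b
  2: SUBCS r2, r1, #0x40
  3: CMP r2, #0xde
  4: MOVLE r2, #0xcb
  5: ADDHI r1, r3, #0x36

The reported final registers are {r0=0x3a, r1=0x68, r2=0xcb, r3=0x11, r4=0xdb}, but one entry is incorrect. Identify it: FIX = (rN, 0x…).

FIX = (r1, 0xc2)

0: ✓ CMP  NZCV=1010
1: · SUBEQ
2: ✓ SUBCS  r2←0x82
3: ✓ CMP  NZCV=1000
4: ✓ MOVLE  r2←0xcb
5: · ADDHI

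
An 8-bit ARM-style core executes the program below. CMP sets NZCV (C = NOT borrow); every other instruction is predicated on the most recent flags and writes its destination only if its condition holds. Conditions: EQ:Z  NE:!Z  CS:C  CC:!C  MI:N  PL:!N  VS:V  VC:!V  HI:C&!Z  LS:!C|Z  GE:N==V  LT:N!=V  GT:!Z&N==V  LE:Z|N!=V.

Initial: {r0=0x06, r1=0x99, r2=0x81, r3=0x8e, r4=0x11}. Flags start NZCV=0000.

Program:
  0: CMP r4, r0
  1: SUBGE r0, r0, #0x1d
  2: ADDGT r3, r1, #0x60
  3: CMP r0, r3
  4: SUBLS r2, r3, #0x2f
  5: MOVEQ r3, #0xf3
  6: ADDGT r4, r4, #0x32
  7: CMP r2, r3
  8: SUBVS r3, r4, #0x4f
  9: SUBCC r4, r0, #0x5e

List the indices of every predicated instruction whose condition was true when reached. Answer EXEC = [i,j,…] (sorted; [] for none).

[0] flags=0010 → (cmp)
[1] flags=0010 GE?T → r0=0xe9
[2] flags=0010 GT?T → r3=0xf9
[3] flags=1000 → (cmp)
[4] flags=1000 LS?T → r2=0xca
[5] flags=1000 EQ?F → skip
[6] flags=1000 GT?F → skip
[7] flags=1000 → (cmp)
[8] flags=1000 VS?F → skip
[9] flags=1000 CC?T → r4=0x8b

EXEC = [1,2,4,9]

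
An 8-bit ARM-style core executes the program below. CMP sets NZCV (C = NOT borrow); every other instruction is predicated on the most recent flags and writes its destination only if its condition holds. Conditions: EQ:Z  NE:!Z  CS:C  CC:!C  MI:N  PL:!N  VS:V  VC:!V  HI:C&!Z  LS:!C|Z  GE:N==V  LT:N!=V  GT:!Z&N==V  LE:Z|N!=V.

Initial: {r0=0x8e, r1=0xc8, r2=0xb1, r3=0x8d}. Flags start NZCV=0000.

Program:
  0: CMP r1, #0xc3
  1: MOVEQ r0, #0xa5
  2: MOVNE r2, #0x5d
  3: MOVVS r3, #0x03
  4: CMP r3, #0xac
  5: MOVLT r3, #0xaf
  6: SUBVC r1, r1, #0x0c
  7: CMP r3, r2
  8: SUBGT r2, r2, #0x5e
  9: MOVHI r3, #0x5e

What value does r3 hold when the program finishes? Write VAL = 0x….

VAL = 0x5e

[0] flags=0010 → (cmp)
[1] flags=0010 EQ?F → skip
[2] flags=0010 NE?T → r2=0x5d
[3] flags=0010 VS?F → skip
[4] flags=1000 → (cmp)
[5] flags=1000 LT?T → r3=0xaf
[6] flags=1000 VC?T → r1=0xbc
[7] flags=0011 → (cmp)
[8] flags=0011 GT?F → skip
[9] flags=0011 HI?T → r3=0x5e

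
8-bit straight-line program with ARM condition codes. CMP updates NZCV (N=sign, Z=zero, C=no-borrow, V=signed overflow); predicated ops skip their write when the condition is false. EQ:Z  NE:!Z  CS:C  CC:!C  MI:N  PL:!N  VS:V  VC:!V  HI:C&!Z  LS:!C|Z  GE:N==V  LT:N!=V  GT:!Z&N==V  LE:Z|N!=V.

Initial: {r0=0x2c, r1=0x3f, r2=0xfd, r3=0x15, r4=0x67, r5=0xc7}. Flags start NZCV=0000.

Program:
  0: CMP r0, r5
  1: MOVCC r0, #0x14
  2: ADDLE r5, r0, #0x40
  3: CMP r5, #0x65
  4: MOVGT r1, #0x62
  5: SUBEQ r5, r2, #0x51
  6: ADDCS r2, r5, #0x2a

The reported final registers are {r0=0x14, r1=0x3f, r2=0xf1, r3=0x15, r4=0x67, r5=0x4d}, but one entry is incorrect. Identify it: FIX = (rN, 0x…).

FIX = (r5, 0xc7)

0: ✓ CMP  NZCV=0000
1: ✓ MOVCC  r0←0x14
2: · ADDLE
3: ✓ CMP  NZCV=0011
4: · MOVGT
5: · SUBEQ
6: ✓ ADDCS  r2←0xf1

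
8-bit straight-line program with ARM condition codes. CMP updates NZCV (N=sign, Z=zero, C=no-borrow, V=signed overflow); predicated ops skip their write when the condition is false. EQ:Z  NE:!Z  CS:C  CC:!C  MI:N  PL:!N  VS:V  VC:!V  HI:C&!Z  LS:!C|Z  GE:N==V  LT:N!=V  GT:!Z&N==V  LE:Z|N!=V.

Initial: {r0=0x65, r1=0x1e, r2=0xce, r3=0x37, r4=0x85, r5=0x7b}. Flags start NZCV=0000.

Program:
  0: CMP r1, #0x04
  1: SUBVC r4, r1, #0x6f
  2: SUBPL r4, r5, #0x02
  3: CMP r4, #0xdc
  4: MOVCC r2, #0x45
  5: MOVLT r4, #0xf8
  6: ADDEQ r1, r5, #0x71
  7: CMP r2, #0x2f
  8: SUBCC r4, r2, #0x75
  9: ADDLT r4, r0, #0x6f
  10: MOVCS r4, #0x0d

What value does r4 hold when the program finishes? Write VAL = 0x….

VAL = 0x0d

0: ✓ CMP  NZCV=0010
1: ✓ SUBVC  r4←0xaf
2: ✓ SUBPL  r4←0x79
3: ✓ CMP  NZCV=1001
4: ✓ MOVCC  r2←0x45
5: · MOVLT
6: · ADDEQ
7: ✓ CMP  NZCV=0010
8: · SUBCC
9: · ADDLT
10: ✓ MOVCS  r4←0x0d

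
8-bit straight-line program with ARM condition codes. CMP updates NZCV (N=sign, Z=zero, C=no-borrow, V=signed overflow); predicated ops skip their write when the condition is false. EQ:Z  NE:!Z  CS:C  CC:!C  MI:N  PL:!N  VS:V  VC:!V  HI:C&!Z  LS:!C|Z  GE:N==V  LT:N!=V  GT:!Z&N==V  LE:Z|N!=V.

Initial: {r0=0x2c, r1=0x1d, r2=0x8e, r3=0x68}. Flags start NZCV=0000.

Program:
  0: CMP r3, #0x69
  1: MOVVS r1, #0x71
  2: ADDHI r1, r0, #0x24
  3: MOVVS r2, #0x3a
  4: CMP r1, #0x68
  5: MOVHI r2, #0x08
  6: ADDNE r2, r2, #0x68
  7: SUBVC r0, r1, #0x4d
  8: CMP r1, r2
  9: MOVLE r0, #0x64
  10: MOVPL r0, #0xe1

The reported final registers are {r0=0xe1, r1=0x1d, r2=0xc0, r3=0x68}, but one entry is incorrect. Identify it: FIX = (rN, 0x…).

FIX = (r2, 0xf6)

[0] flags=1000 → (cmp)
[1] flags=1000 VS?F → skip
[2] flags=1000 HI?F → skip
[3] flags=1000 VS?F → skip
[4] flags=1000 → (cmp)
[5] flags=1000 HI?F → skip
[6] flags=1000 NE?T → r2=0xf6
[7] flags=1000 VC?T → r0=0xd0
[8] flags=0000 → (cmp)
[9] flags=0000 LE?F → skip
[10] flags=0000 PL?T → r0=0xe1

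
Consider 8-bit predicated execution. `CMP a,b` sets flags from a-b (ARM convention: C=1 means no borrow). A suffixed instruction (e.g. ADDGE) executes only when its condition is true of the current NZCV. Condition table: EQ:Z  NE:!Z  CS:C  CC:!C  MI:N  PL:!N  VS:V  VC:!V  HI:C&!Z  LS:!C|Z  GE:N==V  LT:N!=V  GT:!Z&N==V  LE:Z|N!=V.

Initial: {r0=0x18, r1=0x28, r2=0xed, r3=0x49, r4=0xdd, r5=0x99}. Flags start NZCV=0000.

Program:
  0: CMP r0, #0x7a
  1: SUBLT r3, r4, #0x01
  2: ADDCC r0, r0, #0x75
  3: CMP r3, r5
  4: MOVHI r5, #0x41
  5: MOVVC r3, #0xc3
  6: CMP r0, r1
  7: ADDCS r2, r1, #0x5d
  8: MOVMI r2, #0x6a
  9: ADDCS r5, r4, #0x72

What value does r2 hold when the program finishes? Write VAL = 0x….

0: ✓ CMP  NZCV=1000
1: ✓ SUBLT  r3←0xdc
2: ✓ ADDCC  r0←0x8d
3: ✓ CMP  NZCV=0010
4: ✓ MOVHI  r5←0x41
5: ✓ MOVVC  r3←0xc3
6: ✓ CMP  NZCV=0011
7: ✓ ADDCS  r2←0x85
8: · MOVMI
9: ✓ ADDCS  r5←0x4f

VAL = 0x85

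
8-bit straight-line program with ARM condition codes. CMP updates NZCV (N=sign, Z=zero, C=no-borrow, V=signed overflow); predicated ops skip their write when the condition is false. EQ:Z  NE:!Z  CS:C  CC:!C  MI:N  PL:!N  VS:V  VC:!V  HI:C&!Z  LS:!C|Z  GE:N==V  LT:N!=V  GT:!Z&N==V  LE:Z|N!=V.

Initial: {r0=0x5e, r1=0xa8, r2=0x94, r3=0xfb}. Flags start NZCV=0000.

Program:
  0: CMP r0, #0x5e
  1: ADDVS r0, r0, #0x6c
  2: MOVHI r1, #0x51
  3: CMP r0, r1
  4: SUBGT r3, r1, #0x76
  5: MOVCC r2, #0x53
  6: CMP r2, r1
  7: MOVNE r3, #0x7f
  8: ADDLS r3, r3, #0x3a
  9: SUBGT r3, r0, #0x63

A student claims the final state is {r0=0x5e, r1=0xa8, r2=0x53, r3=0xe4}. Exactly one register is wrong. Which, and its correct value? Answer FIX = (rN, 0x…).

0: ✓ CMP  NZCV=0110
1: · ADDVS
2: · MOVHI
3: ✓ CMP  NZCV=1001
4: ✓ SUBGT  r3←0x32
5: ✓ MOVCC  r2←0x53
6: ✓ CMP  NZCV=1001
7: ✓ MOVNE  r3←0x7f
8: ✓ ADDLS  r3←0xb9
9: ✓ SUBGT  r3←0xfb

FIX = (r3, 0xfb)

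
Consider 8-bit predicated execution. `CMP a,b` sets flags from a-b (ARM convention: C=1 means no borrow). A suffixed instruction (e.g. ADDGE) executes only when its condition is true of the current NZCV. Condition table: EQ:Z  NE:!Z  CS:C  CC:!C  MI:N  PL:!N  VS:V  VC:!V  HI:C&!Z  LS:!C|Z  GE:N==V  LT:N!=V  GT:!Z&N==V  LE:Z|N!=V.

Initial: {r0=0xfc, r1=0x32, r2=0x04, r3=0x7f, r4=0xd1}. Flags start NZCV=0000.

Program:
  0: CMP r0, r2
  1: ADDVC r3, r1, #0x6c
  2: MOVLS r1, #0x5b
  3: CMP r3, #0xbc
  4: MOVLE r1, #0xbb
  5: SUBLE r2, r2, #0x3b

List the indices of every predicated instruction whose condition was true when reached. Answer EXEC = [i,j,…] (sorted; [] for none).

[0] flags=1010 → (cmp)
[1] flags=1010 VC?T → r3=0x9e
[2] flags=1010 LS?F → skip
[3] flags=1000 → (cmp)
[4] flags=1000 LE?T → r1=0xbb
[5] flags=1000 LE?T → r2=0xc9

EXEC = [1,4,5]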